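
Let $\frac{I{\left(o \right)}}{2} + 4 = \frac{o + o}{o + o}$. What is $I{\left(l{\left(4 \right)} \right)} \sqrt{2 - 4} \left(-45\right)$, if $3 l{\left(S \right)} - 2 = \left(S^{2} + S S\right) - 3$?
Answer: $270 i \sqrt{2} \approx 381.84 i$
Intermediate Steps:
$l{\left(S \right)} = - \frac{1}{3} + \frac{2 S^{2}}{3}$ ($l{\left(S \right)} = \frac{2}{3} + \frac{\left(S^{2} + S S\right) - 3}{3} = \frac{2}{3} + \frac{\left(S^{2} + S^{2}\right) - 3}{3} = \frac{2}{3} + \frac{2 S^{2} - 3}{3} = \frac{2}{3} + \frac{-3 + 2 S^{2}}{3} = \frac{2}{3} + \left(-1 + \frac{2 S^{2}}{3}\right) = - \frac{1}{3} + \frac{2 S^{2}}{3}$)
$I{\left(o \right)} = -6$ ($I{\left(o \right)} = -8 + 2 \frac{o + o}{o + o} = -8 + 2 \frac{2 o}{2 o} = -8 + 2 \cdot 2 o \frac{1}{2 o} = -8 + 2 \cdot 1 = -8 + 2 = -6$)
$I{\left(l{\left(4 \right)} \right)} \sqrt{2 - 4} \left(-45\right) = - 6 \sqrt{2 - 4} \left(-45\right) = - 6 \sqrt{-2} \left(-45\right) = - 6 i \sqrt{2} \left(-45\right) = 270 i \sqrt{2}$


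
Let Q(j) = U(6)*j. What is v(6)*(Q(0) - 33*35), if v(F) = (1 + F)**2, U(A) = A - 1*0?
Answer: -56595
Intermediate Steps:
U(A) = A (U(A) = A + 0 = A)
Q(j) = 6*j
v(6)*(Q(0) - 33*35) = (1 + 6)**2*(6*0 - 33*35) = 7**2*(0 - 1155) = 49*(-1155) = -56595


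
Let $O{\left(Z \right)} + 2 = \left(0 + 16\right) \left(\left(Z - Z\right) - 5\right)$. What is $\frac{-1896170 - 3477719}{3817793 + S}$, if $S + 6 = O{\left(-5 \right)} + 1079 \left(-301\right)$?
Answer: $- \frac{5373889}{3492926} \approx -1.5385$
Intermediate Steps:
$O{\left(Z \right)} = -82$ ($O{\left(Z \right)} = -2 + \left(0 + 16\right) \left(\left(Z - Z\right) - 5\right) = -2 + 16 \left(0 - 5\right) = -2 + 16 \left(-5\right) = -2 - 80 = -82$)
$S = -324867$ ($S = -6 + \left(-82 + 1079 \left(-301\right)\right) = -6 - 324861 = -324867$)
$\frac{-1896170 - 3477719}{3817793 + S} = \frac{-1896170 - 3477719}{3817793 - 324867} = - \frac{5373889}{3492926}$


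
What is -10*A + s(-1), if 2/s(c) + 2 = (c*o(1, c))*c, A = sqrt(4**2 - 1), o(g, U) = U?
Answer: -2/3 - 10*sqrt(15) ≈ -39.396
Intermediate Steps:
A = sqrt(15) (A = sqrt(16 - 1) = sqrt(15) ≈ 3.8730)
s(c) = 2/(-2 + c**3) (s(c) = 2/(-2 + (c*c)*c) = 2/(-2 + c**2*c) = 2/(-2 + c**3))
-10*A + s(-1) = -10*sqrt(15) + 2/(-2 + (-1)**3) = -10*sqrt(15) + 2/(-2 - 1) = -10*sqrt(15) + 2/(-3) = -10*sqrt(15) + 2*(-1/3) = -10*sqrt(15) - 2/3 = -2/3 - 10*sqrt(15)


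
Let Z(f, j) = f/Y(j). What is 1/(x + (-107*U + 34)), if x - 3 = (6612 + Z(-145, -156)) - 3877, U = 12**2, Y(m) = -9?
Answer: -9/113579 ≈ -7.9240e-5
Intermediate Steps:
U = 144
Z(f, j) = -f/9 (Z(f, j) = f/(-9) = f*(-1/9) = -f/9)
x = 24787/9 (x = 3 + ((6612 - 1/9*(-145)) - 3877) = 3 + ((6612 + 145/9) - 3877) = 3 + (59653/9 - 3877) = 3 + 24760/9 = 24787/9 ≈ 2754.1)
1/(x + (-107*U + 34)) = 1/(24787/9 + (-107*144 + 34)) = 1/(24787/9 + (-15408 + 34)) = 1/(24787/9 - 15374) = 1/(-113579/9) = -9/113579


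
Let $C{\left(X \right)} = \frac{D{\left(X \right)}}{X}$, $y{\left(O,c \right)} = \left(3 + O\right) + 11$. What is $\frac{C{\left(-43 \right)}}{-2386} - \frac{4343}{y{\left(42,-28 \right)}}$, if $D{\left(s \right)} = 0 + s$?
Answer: $- \frac{5181227}{66808} \approx -77.554$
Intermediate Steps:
$y{\left(O,c \right)} = 14 + O$
$D{\left(s \right)} = s$
$C{\left(X \right)} = 1$ ($C{\left(X \right)} = \frac{X}{X} = 1$)
$\frac{C{\left(-43 \right)}}{-2386} - \frac{4343}{y{\left(42,-28 \right)}} = 1 \frac{1}{-2386} - \frac{4343}{14 + 42} = 1 \left(- \frac{1}{2386}\right) - \frac{4343}{56} = - \frac{1}{2386} - \frac{4343}{56} = - \frac{5181227}{66808}$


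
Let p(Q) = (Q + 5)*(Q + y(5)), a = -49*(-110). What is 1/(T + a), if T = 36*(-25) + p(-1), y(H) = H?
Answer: 1/4506 ≈ 0.00022193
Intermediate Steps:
a = 5390
p(Q) = (5 + Q)² (p(Q) = (Q + 5)*(Q + 5) = (5 + Q)*(5 + Q) = (5 + Q)²)
T = -884 (T = 36*(-25) + (25 + (-1)² + 10*(-1)) = -900 + (25 + 1 - 10) = -900 + 16 = -884)
1/(T + a) = 1/(-884 + 5390) = 1/4506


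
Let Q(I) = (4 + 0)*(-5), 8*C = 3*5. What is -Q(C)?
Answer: 20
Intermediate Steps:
C = 15/8 (C = (3*5)/8 = (1/8)*15 = 15/8 ≈ 1.8750)
Q(I) = -20 (Q(I) = 4*(-5) = -20)
-Q(C) = -1*(-20) = 20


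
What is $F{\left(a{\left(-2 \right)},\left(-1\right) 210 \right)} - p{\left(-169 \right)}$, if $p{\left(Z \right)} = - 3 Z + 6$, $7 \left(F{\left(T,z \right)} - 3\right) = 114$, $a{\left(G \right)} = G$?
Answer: $- \frac{3456}{7} \approx -493.71$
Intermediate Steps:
$F{\left(T,z \right)} = \frac{135}{7}$ ($F{\left(T,z \right)} = 3 + \frac{1}{7} \cdot 114 = 3 + \frac{114}{7} = \frac{135}{7}$)
$p{\left(Z \right)} = 6 - 3 Z$
$F{\left(a{\left(-2 \right)},\left(-1\right) 210 \right)} - p{\left(-169 \right)} = \frac{135}{7} - \left(6 - -507\right) = \frac{135}{7} - \left(6 + 507\right) = \frac{135}{7} - 513 = - \frac{3456}{7}$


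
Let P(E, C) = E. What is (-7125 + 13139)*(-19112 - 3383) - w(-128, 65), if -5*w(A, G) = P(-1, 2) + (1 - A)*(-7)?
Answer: -676425554/5 ≈ -1.3528e+8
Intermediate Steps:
w(A, G) = 8/5 - 7*A/5 (w(A, G) = -(-1 + (1 - A)*(-7))/5 = -(-1 + (-7 + 7*A))/5 = -(-8 + 7*A)/5 = 8/5 - 7*A/5)
(-7125 + 13139)*(-19112 - 3383) - w(-128, 65) = (-7125 + 13139)*(-19112 - 3383) - (8/5 - 7/5*(-128)) = 6014*(-22495) - (8/5 + 896/5) = -135284930 - 1*904/5 = -135284930 - 904/5 = -676425554/5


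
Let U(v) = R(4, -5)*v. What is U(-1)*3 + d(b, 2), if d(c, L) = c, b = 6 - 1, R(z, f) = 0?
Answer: 5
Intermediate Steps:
b = 5
U(v) = 0 (U(v) = 0*v = 0)
U(-1)*3 + d(b, 2) = 0*3 + 5 = 0 + 5 = 5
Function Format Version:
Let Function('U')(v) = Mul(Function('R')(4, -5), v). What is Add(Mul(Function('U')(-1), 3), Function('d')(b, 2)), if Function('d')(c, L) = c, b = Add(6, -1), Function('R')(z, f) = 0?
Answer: 5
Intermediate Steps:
b = 5
Function('U')(v) = 0 (Function('U')(v) = Mul(0, v) = 0)
Add(Mul(Function('U')(-1), 3), Function('d')(b, 2)) = Add(Mul(0, 3), 5) = Add(0, 5) = 5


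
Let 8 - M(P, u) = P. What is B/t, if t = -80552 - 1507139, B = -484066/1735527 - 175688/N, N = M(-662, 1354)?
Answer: 152617795898/923086000382595 ≈ 0.00016533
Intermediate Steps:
M(P, u) = 8 - P
N = 670 (N = 8 - 1*(-662) = 8 + 662 = 670)
B = -152617795898/581401545 (B = -484066/1735527 - 175688/670 = -484066*1/1735527 - 175688*1/670 = -484066/1735527 - 87844/335 = -152617795898/581401545 ≈ -262.50)
t = -1587691
B/t = -152617795898/581401545/(-1587691) = -152617795898/581401545*(-1/1587691) = 152617795898/923086000382595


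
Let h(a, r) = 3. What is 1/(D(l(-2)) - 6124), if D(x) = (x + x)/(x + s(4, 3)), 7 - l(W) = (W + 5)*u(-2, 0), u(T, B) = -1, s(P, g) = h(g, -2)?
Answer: -13/79592 ≈ -0.00016333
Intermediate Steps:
s(P, g) = 3
l(W) = 12 + W (l(W) = 7 - (W + 5)*(-1) = 7 - (5 + W)*(-1) = 7 - (-5 - W) = 7 + (5 + W) = 12 + W)
D(x) = 2*x/(3 + x) (D(x) = (x + x)/(x + 3) = (2*x)/(3 + x) = 2*x/(3 + x))
1/(D(l(-2)) - 6124) = 1/(2*(12 - 2)/(3 + (12 - 2)) - 6124) = 1/(2*10/(3 + 10) - 6124) = 1/(2*10/13 - 6124) = 1/(2*10*(1/13) - 6124) = 1/(20/13 - 6124) = 1/(-79592/13) = -13/79592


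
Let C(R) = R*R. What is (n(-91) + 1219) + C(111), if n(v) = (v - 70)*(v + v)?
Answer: 42842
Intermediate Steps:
C(R) = R²
n(v) = 2*v*(-70 + v) (n(v) = (-70 + v)*(2*v) = 2*v*(-70 + v))
(n(-91) + 1219) + C(111) = (2*(-91)*(-70 - 91) + 1219) + 111² = (2*(-91)*(-161) + 1219) + 12321 = (29302 + 1219) + 12321 = 30521 + 12321 = 42842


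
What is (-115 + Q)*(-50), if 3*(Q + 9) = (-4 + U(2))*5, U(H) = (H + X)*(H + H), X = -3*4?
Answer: 29600/3 ≈ 9866.7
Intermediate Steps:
X = -12
U(H) = 2*H*(-12 + H) (U(H) = (H - 12)*(H + H) = (-12 + H)*(2*H) = 2*H*(-12 + H))
Q = -247/3 (Q = -9 + ((-4 + 2*2*(-12 + 2))*5)/3 = -9 + ((-4 + 2*2*(-10))*5)/3 = -9 + ((-4 - 40)*5)/3 = -9 + (-44*5)/3 = -9 + (⅓)*(-220) = -9 - 220/3 = -247/3 ≈ -82.333)
(-115 + Q)*(-50) = (-115 - 247/3)*(-50) = -592/3*(-50) = 29600/3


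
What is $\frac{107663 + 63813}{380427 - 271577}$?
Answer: $\frac{85738}{54425} \approx 1.5753$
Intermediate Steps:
$\frac{107663 + 63813}{380427 - 271577} = \frac{171476}{108850} = 171476 \cdot \frac{1}{108850} = \frac{85738}{54425}$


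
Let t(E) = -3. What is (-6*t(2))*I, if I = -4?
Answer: -72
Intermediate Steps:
(-6*t(2))*I = -6*(-3)*(-4) = 18*(-4) = -72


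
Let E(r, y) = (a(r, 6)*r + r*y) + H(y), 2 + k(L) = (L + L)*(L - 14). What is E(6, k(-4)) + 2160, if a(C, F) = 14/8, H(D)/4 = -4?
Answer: 6013/2 ≈ 3006.5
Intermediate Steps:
H(D) = -16 (H(D) = 4*(-4) = -16)
a(C, F) = 7/4 (a(C, F) = 14*(1/8) = 7/4)
k(L) = -2 + 2*L*(-14 + L) (k(L) = -2 + (L + L)*(L - 14) = -2 + (2*L)*(-14 + L) = -2 + 2*L*(-14 + L))
E(r, y) = -16 + 7*r/4 + r*y (E(r, y) = (7*r/4 + r*y) - 16 = -16 + 7*r/4 + r*y)
E(6, k(-4)) + 2160 = (-16 + (7/4)*6 + 6*(-2 - 28*(-4) + 2*(-4)**2)) + 2160 = (-16 + 21/2 + 6*(-2 + 112 + 2*16)) + 2160 = (-16 + 21/2 + 6*(-2 + 112 + 32)) + 2160 = (-16 + 21/2 + 6*142) + 2160 = (-16 + 21/2 + 852) + 2160 = 1693/2 + 2160 = 6013/2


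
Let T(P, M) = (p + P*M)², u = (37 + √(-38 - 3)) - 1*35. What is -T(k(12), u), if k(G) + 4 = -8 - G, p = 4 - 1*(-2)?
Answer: 21852 - 2016*I*√41 ≈ 21852.0 - 12909.0*I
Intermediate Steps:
p = 6 (p = 4 + 2 = 6)
k(G) = -12 - G (k(G) = -4 + (-8 - G) = -12 - G)
u = 2 + I*√41 (u = (37 + √(-41)) - 35 = (37 + I*√41) - 35 = 2 + I*√41 ≈ 2.0 + 6.4031*I)
T(P, M) = (6 + M*P)² (T(P, M) = (6 + P*M)² = (6 + M*P)²)
-T(k(12), u) = -(6 + (2 + I*√41)*(-12 - 1*12))² = -(6 + (2 + I*√41)*(-12 - 12))² = -(6 + (2 + I*√41)*(-24))² = -(6 + (-48 - 24*I*√41))² = -(-42 - 24*I*√41)²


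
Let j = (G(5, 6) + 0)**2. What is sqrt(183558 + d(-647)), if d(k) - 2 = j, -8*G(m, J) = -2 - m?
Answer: 3*sqrt(1305321)/8 ≈ 428.44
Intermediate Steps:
G(m, J) = 1/4 + m/8 (G(m, J) = -(-2 - m)/8 = 1/4 + m/8)
j = 49/64 (j = ((1/4 + (1/8)*5) + 0)**2 = ((1/4 + 5/8) + 0)**2 = (7/8 + 0)**2 = (7/8)**2 = 49/64 ≈ 0.76563)
d(k) = 177/64 (d(k) = 2 + 49/64 = 177/64)
sqrt(183558 + d(-647)) = sqrt(183558 + 177/64) = sqrt(11747889/64) = 3*sqrt(1305321)/8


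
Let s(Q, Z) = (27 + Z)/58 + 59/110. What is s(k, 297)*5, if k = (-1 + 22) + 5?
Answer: 19531/638 ≈ 30.613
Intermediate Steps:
k = 26 (k = 21 + 5 = 26)
s(Q, Z) = 1598/1595 + Z/58 (s(Q, Z) = (27 + Z)*(1/58) + 59*(1/110) = (27/58 + Z/58) + 59/110 = 1598/1595 + Z/58)
s(k, 297)*5 = (1598/1595 + (1/58)*297)*5 = (1598/1595 + 297/58)*5 = (19531/3190)*5 = 19531/638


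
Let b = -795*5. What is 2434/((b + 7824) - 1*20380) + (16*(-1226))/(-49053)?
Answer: 204877094/810895143 ≈ 0.25266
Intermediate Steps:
b = -3975
2434/((b + 7824) - 1*20380) + (16*(-1226))/(-49053) = 2434/((-3975 + 7824) - 1*20380) + (16*(-1226))/(-49053) = 2434/(3849 - 20380) - 19616*(-1/49053) = 2434/(-16531) + 19616/49053 = 2434*(-1/16531) + 19616/49053 = -2434/16531 + 19616/49053 = 204877094/810895143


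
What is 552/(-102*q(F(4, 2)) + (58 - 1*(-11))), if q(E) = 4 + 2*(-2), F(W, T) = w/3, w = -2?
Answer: 8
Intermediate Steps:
F(W, T) = -⅔ (F(W, T) = -2/3 = -2*⅓ = -⅔)
q(E) = 0 (q(E) = 4 - 4 = 0)
552/(-102*q(F(4, 2)) + (58 - 1*(-11))) = 552/(-102*0 + (58 - 1*(-11))) = 552/(0 + (58 + 11)) = 552/(0 + 69) = 552/69 = 552*(1/69) = 8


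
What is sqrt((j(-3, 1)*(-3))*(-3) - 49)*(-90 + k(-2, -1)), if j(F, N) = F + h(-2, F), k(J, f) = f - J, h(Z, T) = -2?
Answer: -89*I*sqrt(94) ≈ -862.89*I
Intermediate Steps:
j(F, N) = -2 + F (j(F, N) = F - 2 = -2 + F)
sqrt((j(-3, 1)*(-3))*(-3) - 49)*(-90 + k(-2, -1)) = sqrt(((-2 - 3)*(-3))*(-3) - 49)*(-90 + (-1 - 1*(-2))) = sqrt(-5*(-3)*(-3) - 49)*(-90 + (-1 + 2)) = sqrt(15*(-3) - 49)*(-90 + 1) = sqrt(-45 - 49)*(-89) = sqrt(-94)*(-89) = (I*sqrt(94))*(-89) = -89*I*sqrt(94)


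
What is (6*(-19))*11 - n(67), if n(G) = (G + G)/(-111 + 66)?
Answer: -56296/45 ≈ -1251.0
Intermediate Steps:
n(G) = -2*G/45 (n(G) = (2*G)/(-45) = (2*G)*(-1/45) = -2*G/45)
(6*(-19))*11 - n(67) = (6*(-19))*11 - (-2)*67/45 = -114*11 - 1*(-134/45) = -1254 + 134/45 = -56296/45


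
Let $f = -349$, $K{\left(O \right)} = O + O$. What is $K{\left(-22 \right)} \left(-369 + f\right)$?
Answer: $31592$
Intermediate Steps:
$K{\left(O \right)} = 2 O$
$K{\left(-22 \right)} \left(-369 + f\right) = 2 \left(-22\right) \left(-369 - 349\right) = \left(-44\right) \left(-718\right) = 31592$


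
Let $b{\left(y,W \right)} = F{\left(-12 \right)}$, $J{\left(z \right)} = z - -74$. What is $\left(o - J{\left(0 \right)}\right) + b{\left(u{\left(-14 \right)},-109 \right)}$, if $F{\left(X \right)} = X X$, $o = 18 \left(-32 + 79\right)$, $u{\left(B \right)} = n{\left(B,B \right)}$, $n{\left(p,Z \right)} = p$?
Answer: $916$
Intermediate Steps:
$J{\left(z \right)} = 74 + z$ ($J{\left(z \right)} = z + 74 = 74 + z$)
$u{\left(B \right)} = B$
$o = 846$ ($o = 18 \cdot 47 = 846$)
$F{\left(X \right)} = X^{2}$
$b{\left(y,W \right)} = 144$ ($b{\left(y,W \right)} = \left(-12\right)^{2} = 144$)
$\left(o - J{\left(0 \right)}\right) + b{\left(u{\left(-14 \right)},-109 \right)} = \left(846 - \left(74 + 0\right)\right) + 144 = \left(846 - 74\right) + 144 = 772 + 144 = 916$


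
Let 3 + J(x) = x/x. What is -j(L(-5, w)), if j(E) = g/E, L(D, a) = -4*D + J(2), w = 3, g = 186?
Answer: -31/3 ≈ -10.333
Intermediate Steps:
J(x) = -2 (J(x) = -3 + x/x = -3 + 1 = -2)
L(D, a) = -2 - 4*D (L(D, a) = -4*D - 2 = -2 - 4*D)
j(E) = 186/E
-j(L(-5, w)) = -186/(-2 - 4*(-5)) = -186/(-2 + 20) = -186/18 = -1*31/3 = -31/3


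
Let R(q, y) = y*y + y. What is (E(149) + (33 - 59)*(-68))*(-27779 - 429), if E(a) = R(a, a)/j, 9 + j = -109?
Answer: -2627208496/59 ≈ -4.4529e+7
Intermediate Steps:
R(q, y) = y + y² (R(q, y) = y² + y = y + y²)
j = -118 (j = -9 - 109 = -118)
E(a) = -a*(1 + a)/118 (E(a) = (a*(1 + a))/(-118) = (a*(1 + a))*(-1/118) = -a*(1 + a)/118)
(E(149) + (33 - 59)*(-68))*(-27779 - 429) = (-1/118*149*(1 + 149) + (33 - 59)*(-68))*(-27779 - 429) = (-1/118*149*150 - 26*(-68))*(-28208) = (-11175/59 + 1768)*(-28208) = (93137/59)*(-28208) = -2627208496/59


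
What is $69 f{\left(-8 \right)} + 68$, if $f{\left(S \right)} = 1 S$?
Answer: $-484$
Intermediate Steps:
$f{\left(S \right)} = S$
$69 f{\left(-8 \right)} + 68 = 69 \left(-8\right) + 68 = -552 + 68 = -484$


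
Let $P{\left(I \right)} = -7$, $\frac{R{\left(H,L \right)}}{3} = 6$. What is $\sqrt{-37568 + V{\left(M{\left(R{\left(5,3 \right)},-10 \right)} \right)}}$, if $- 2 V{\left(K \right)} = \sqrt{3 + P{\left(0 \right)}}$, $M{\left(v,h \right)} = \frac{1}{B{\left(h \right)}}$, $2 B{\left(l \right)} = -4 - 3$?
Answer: $\sqrt{-37568 - i} \approx 0.003 - 193.82 i$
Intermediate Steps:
$B{\left(l \right)} = - \frac{7}{2}$ ($B{\left(l \right)} = \frac{-4 - 3}{2} = \frac{1}{2} \left(-7\right) = - \frac{7}{2}$)
$R{\left(H,L \right)} = 18$ ($R{\left(H,L \right)} = 3 \cdot 6 = 18$)
$M{\left(v,h \right)} = - \frac{2}{7}$ ($M{\left(v,h \right)} = \frac{1}{- \frac{7}{2}} = - \frac{2}{7}$)
$V{\left(K \right)} = - i$ ($V{\left(K \right)} = - \frac{\sqrt{3 - 7}}{2} = - \frac{\sqrt{-4}}{2} = - \frac{2 i}{2} = - i$)
$\sqrt{-37568 + V{\left(M{\left(R{\left(5,3 \right)},-10 \right)} \right)}} = \sqrt{-37568 - i}$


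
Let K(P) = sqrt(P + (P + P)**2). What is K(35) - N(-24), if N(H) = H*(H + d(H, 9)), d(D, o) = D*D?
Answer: 13248 + sqrt(4935) ≈ 13318.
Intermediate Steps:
K(P) = sqrt(P + 4*P**2) (K(P) = sqrt(P + (2*P)**2) = sqrt(P + 4*P**2))
d(D, o) = D**2
N(H) = H*(H + H**2)
K(35) - N(-24) = sqrt(35*(1 + 4*35)) - (-24)**2*(1 - 24) = sqrt(35*(1 + 140)) - 576*(-23) = sqrt(35*141) - 1*(-13248) = sqrt(4935) + 13248 = 13248 + sqrt(4935)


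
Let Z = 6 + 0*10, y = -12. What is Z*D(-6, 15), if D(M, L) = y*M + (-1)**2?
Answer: 438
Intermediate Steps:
D(M, L) = 1 - 12*M (D(M, L) = -12*M + (-1)**2 = -12*M + 1 = 1 - 12*M)
Z = 6 (Z = 6 + 0 = 6)
Z*D(-6, 15) = 6*(1 - 12*(-6)) = 6*(1 + 72) = 6*73 = 438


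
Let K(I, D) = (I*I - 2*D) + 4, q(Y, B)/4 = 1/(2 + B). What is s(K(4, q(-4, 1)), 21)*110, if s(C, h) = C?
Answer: 5720/3 ≈ 1906.7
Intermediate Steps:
q(Y, B) = 4/(2 + B)
K(I, D) = 4 + I**2 - 2*D (K(I, D) = (I**2 - 2*D) + 4 = 4 + I**2 - 2*D)
s(K(4, q(-4, 1)), 21)*110 = (4 + 4**2 - 8/(2 + 1))*110 = (4 + 16 - 8/3)*110 = (52/3)*110 = 5720/3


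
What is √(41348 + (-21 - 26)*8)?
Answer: 2*√10243 ≈ 202.42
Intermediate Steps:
√(41348 + (-21 - 26)*8) = √(41348 - 47*8) = √(41348 - 376) = √40972 = 2*√10243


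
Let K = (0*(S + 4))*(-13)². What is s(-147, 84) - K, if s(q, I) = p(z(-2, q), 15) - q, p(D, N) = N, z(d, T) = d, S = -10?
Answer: 162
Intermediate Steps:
s(q, I) = 15 - q
K = 0 (K = (0*(-10 + 4))*(-13)² = (0*(-6))*169 = 0*169 = 0)
s(-147, 84) - K = (15 - 1*(-147)) - 1*0 = (15 + 147) + 0 = 162 + 0 = 162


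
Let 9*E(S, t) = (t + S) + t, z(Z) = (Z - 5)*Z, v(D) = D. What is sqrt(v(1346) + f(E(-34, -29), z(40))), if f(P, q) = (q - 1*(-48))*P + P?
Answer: I*sqrt(13466) ≈ 116.04*I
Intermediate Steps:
z(Z) = Z*(-5 + Z) (z(Z) = (-5 + Z)*Z = Z*(-5 + Z))
E(S, t) = S/9 + 2*t/9 (E(S, t) = ((t + S) + t)/9 = ((S + t) + t)/9 = (S + 2*t)/9 = S/9 + 2*t/9)
f(P, q) = P + P*(48 + q) (f(P, q) = (q + 48)*P + P = (48 + q)*P + P = P*(48 + q) + P = P + P*(48 + q))
sqrt(v(1346) + f(E(-34, -29), z(40))) = sqrt(1346 + ((1/9)*(-34) + (2/9)*(-29))*(49 + 40*(-5 + 40))) = sqrt(1346 + (-34/9 - 58/9)*(49 + 40*35)) = sqrt(1346 - 92*(49 + 1400)/9) = sqrt(1346 - 92/9*1449) = sqrt(1346 - 14812) = sqrt(-13466) = I*sqrt(13466)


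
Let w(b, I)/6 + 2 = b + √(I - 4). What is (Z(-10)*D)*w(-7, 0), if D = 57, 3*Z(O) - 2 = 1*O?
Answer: 8208 - 1824*I ≈ 8208.0 - 1824.0*I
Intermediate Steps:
Z(O) = ⅔ + O/3 (Z(O) = ⅔ + (1*O)/3 = ⅔ + O/3)
w(b, I) = -12 + 6*b + 6*√(-4 + I) (w(b, I) = -12 + 6*(b + √(I - 4)) = -12 + 6*(b + √(-4 + I)) = -12 + (6*b + 6*√(-4 + I)) = -12 + 6*b + 6*√(-4 + I))
(Z(-10)*D)*w(-7, 0) = ((⅔ + (⅓)*(-10))*57)*(-12 + 6*(-7) + 6*√(-4 + 0)) = ((⅔ - 10/3)*57)*(-12 - 42 + 6*√(-4)) = (-8/3*57)*(-12 - 42 + 6*(2*I)) = -152*(-12 - 42 + 12*I) = -152*(-54 + 12*I) = 8208 - 1824*I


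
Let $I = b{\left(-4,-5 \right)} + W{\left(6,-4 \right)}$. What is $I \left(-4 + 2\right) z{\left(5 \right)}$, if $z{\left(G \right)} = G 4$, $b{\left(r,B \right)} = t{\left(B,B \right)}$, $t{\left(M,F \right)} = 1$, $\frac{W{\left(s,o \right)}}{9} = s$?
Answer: $-2200$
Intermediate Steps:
$W{\left(s,o \right)} = 9 s$
$b{\left(r,B \right)} = 1$
$z{\left(G \right)} = 4 G$
$I = 55$ ($I = 1 + 9 \cdot 6 = 1 + 54 = 55$)
$I \left(-4 + 2\right) z{\left(5 \right)} = 55 \left(-4 + 2\right) 4 \cdot 5 = 55 \left(-2\right) 20 = \left(-110\right) 20 = -2200$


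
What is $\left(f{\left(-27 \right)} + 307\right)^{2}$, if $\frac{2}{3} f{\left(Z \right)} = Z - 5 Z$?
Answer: $219961$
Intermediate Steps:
$f{\left(Z \right)} = - 6 Z$ ($f{\left(Z \right)} = \frac{3 \left(Z - 5 Z\right)}{2} = \frac{3 \left(- 4 Z\right)}{2} = - 6 Z$)
$\left(f{\left(-27 \right)} + 307\right)^{2} = \left(\left(-6\right) \left(-27\right) + 307\right)^{2} = \left(162 + 307\right)^{2} = 469^{2} = 219961$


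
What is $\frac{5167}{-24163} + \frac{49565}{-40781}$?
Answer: $- \frac{1408354522}{985391303} \approx -1.4292$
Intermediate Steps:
$\frac{5167}{-24163} + \frac{49565}{-40781} = 5167 \left(- \frac{1}{24163}\right) + 49565 \left(- \frac{1}{40781}\right) = - \frac{5167}{24163} - \frac{49565}{40781} = - \frac{1408354522}{985391303}$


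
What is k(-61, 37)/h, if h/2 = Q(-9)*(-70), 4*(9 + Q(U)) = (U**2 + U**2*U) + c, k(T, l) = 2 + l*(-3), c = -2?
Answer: -109/24010 ≈ -0.0045398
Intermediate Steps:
k(T, l) = 2 - 3*l
Q(U) = -19/2 + U**2/4 + U**3/4 (Q(U) = -9 + ((U**2 + U**2*U) - 2)/4 = -9 + ((U**2 + U**3) - 2)/4 = -9 + (-2 + U**2 + U**3)/4 = -9 + (-1/2 + U**2/4 + U**3/4) = -19/2 + U**2/4 + U**3/4)
h = 24010 (h = 2*((-19/2 + (1/4)*(-9)**2 + (1/4)*(-9)**3)*(-70)) = 2*((-19/2 + (1/4)*81 + (1/4)*(-729))*(-70)) = 2*((-19/2 + 81/4 - 729/4)*(-70)) = 2*(-343/2*(-70)) = 2*12005 = 24010)
k(-61, 37)/h = (2 - 3*37)/24010 = (2 - 111)*(1/24010) = -109*1/24010 = -109/24010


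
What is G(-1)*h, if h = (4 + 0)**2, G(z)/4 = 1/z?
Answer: -64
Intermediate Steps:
G(z) = 4/z
h = 16 (h = 4**2 = 16)
G(-1)*h = (4/(-1))*16 = (4*(-1))*16 = -4*16 = -64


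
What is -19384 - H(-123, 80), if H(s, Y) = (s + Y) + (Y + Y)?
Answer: -19501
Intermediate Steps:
H(s, Y) = s + 3*Y (H(s, Y) = (Y + s) + 2*Y = s + 3*Y)
-19384 - H(-123, 80) = -19384 - (-123 + 3*80) = -19384 - (-123 + 240) = -19384 - 1*117 = -19384 - 117 = -19501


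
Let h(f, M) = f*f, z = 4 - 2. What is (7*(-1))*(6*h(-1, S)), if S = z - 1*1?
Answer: -42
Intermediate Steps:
z = 2
S = 1 (S = 2 - 1*1 = 2 - 1 = 1)
h(f, M) = f²
(7*(-1))*(6*h(-1, S)) = (7*(-1))*(6*(-1)²) = -42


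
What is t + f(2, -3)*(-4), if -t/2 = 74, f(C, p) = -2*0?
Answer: -148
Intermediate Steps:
f(C, p) = 0
t = -148 (t = -2*74 = -148)
t + f(2, -3)*(-4) = -148 + 0*(-4) = -148 + 0 = -148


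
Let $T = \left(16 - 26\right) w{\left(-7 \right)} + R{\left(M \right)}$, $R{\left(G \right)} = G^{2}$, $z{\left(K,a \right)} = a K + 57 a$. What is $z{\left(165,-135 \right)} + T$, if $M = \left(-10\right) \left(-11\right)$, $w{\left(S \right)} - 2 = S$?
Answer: $-17820$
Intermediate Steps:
$w{\left(S \right)} = 2 + S$
$z{\left(K,a \right)} = 57 a + K a$ ($z{\left(K,a \right)} = K a + 57 a = 57 a + K a$)
$M = 110$
$T = 12150$ ($T = \left(16 - 26\right) \left(2 - 7\right) + 110^{2} = \left(-10\right) \left(-5\right) + 12100 = 50 + 12100 = 12150$)
$z{\left(165,-135 \right)} + T = - 135 \left(57 + 165\right) + 12150 = \left(-135\right) 222 + 12150 = -29970 + 12150 = -17820$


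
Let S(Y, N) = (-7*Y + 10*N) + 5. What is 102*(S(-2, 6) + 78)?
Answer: 16014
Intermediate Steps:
S(Y, N) = 5 - 7*Y + 10*N
102*(S(-2, 6) + 78) = 102*((5 - 7*(-2) + 10*6) + 78) = 102*((5 + 14 + 60) + 78) = 102*(79 + 78) = 102*157 = 16014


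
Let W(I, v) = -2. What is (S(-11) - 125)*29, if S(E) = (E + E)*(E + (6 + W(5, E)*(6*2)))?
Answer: 14877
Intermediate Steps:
S(E) = 2*E*(-18 + E) (S(E) = (E + E)*(E + (6 - 12*2)) = (2*E)*(E + (6 - 2*12)) = (2*E)*(E + (6 - 24)) = (2*E)*(E - 18) = (2*E)*(-18 + E) = 2*E*(-18 + E))
(S(-11) - 125)*29 = (2*(-11)*(-18 - 11) - 125)*29 = (2*(-11)*(-29) - 125)*29 = (638 - 125)*29 = 513*29 = 14877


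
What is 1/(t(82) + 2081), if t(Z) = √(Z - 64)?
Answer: 2081/4330543 - 3*√2/4330543 ≈ 0.00047956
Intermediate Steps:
t(Z) = √(-64 + Z)
1/(t(82) + 2081) = 1/(√(-64 + 82) + 2081) = 1/(√18 + 2081) = 1/(3*√2 + 2081) = 1/(2081 + 3*√2)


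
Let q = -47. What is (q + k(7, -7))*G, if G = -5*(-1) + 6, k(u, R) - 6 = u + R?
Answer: -451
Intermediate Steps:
k(u, R) = 6 + R + u (k(u, R) = 6 + (u + R) = 6 + (R + u) = 6 + R + u)
G = 11 (G = 5 + 6 = 11)
(q + k(7, -7))*G = (-47 + (6 - 7 + 7))*11 = (-47 + 6)*11 = -41*11 = -451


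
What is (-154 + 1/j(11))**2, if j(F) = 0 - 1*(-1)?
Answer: 23409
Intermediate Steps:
j(F) = 1 (j(F) = 0 + 1 = 1)
(-154 + 1/j(11))**2 = (-154 + 1/1)**2 = (-154 + 1)**2 = (-153)**2 = 23409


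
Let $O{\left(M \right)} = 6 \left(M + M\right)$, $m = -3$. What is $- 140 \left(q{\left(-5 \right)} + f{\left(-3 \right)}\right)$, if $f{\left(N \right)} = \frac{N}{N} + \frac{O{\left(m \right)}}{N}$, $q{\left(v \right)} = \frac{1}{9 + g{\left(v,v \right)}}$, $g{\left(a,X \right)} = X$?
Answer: $-1855$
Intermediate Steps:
$O{\left(M \right)} = 12 M$ ($O{\left(M \right)} = 6 \cdot 2 M = 12 M$)
$q{\left(v \right)} = \frac{1}{9 + v}$
$f{\left(N \right)} = 1 - \frac{36}{N}$ ($f{\left(N \right)} = \frac{N}{N} + \frac{12 \left(-3\right)}{N} = 1 - \frac{36}{N}$)
$- 140 \left(q{\left(-5 \right)} + f{\left(-3 \right)}\right) = - 140 \left(\frac{1}{9 - 5} + \frac{-36 - 3}{-3}\right) = - 140 \left(\frac{1}{4} - -13\right) = - 140 \left(\frac{1}{4} + 13\right) = \left(-140\right) \frac{53}{4} = -1855$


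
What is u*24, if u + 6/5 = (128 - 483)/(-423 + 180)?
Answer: 2536/405 ≈ 6.2617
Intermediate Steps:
u = 317/1215 (u = -6/5 + (128 - 483)/(-423 + 180) = -6/5 - 355/(-243) = -6/5 - 355*(-1/243) = -6/5 + 355/243 = 317/1215 ≈ 0.26091)
u*24 = (317/1215)*24 = 2536/405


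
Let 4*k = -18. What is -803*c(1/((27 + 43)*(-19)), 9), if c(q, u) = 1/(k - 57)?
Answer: 1606/123 ≈ 13.057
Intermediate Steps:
k = -9/2 (k = (¼)*(-18) = -9/2 ≈ -4.5000)
c(q, u) = -2/123 (c(q, u) = 1/(-9/2 - 57) = 1/(-123/2) = -2/123)
-803*c(1/((27 + 43)*(-19)), 9) = -803*(-2/123) = 1606/123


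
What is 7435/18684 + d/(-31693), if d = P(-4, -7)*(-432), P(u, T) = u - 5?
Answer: 162994063/592152012 ≈ 0.27526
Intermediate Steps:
P(u, T) = -5 + u
d = 3888 (d = (-5 - 4)*(-432) = -9*(-432) = 3888)
7435/18684 + d/(-31693) = 7435/18684 + 3888/(-31693) = 7435*(1/18684) + 3888*(-1/31693) = 7435/18684 - 3888/31693 = 162994063/592152012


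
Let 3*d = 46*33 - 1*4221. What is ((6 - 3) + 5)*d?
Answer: -7208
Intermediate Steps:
d = -901 (d = (46*33 - 1*4221)/3 = (1518 - 4221)/3 = (⅓)*(-2703) = -901)
((6 - 3) + 5)*d = ((6 - 3) + 5)*(-901) = (3 + 5)*(-901) = 8*(-901) = -7208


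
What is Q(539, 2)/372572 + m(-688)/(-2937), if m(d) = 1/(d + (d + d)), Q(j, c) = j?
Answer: 816943331/564629885424 ≈ 0.0014469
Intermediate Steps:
m(d) = 1/(3*d) (m(d) = 1/(d + 2*d) = 1/(3*d))
Q(539, 2)/372572 + m(-688)/(-2937) = 539/372572 + ((⅓)/(-688))/(-2937) = 539*(1/372572) + ((⅓)*(-1/688))*(-1/2937) = 539/372572 - 1/2064*(-1/2937) = 539/372572 + 1/6061968 = 816943331/564629885424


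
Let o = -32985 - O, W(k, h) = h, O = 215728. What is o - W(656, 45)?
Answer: -248758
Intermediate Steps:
o = -248713 (o = -32985 - 1*215728 = -32985 - 215728 = -248713)
o - W(656, 45) = -248713 - 1*45 = -248713 - 45 = -248758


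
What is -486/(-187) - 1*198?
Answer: -36540/187 ≈ -195.40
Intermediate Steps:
-486/(-187) - 1*198 = -486*(-1/187) - 198 = 486/187 - 198 = -36540/187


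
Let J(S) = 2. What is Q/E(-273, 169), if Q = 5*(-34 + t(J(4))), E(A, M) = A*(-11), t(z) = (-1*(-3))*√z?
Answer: -170/3003 + 5*√2/1001 ≈ -0.049546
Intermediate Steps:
t(z) = 3*√z
E(A, M) = -11*A
Q = -170 + 15*√2 (Q = 5*(-34 + 3*√2) = -170 + 15*√2 ≈ -148.79)
Q/E(-273, 169) = (-170 + 15*√2)/((-11*(-273))) = (-170 + 15*√2)/3003 = (-170 + 15*√2)*(1/3003) = -170/3003 + 5*√2/1001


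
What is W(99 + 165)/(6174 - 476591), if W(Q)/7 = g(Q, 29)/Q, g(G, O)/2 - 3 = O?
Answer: -56/15523761 ≈ -3.6074e-6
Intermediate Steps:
g(G, O) = 6 + 2*O
W(Q) = 448/Q (W(Q) = 7*((6 + 2*29)/Q) = 7*((6 + 58)/Q) = 7*(64/Q) = 448/Q)
W(99 + 165)/(6174 - 476591) = (448/(99 + 165))/(6174 - 476591) = (448/264)/(-470417) = (448*(1/264))*(-1/470417) = (56/33)*(-1/470417) = -56/15523761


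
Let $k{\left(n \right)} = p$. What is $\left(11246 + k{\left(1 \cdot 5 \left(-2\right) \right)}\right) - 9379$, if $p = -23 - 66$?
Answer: $1778$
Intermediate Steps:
$p = -89$ ($p = -23 - 66 = -89$)
$k{\left(n \right)} = -89$
$\left(11246 + k{\left(1 \cdot 5 \left(-2\right) \right)}\right) - 9379 = \left(11246 - 89\right) - 9379 = 11157 - 9379 = 1778$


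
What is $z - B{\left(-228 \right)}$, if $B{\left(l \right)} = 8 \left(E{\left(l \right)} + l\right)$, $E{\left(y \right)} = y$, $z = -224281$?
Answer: $-220633$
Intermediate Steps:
$B{\left(l \right)} = 16 l$ ($B{\left(l \right)} = 8 \left(l + l\right) = 8 \cdot 2 l = 16 l$)
$z - B{\left(-228 \right)} = -224281 - 16 \left(-228\right) = -224281 - -3648 = -224281 + 3648 = -220633$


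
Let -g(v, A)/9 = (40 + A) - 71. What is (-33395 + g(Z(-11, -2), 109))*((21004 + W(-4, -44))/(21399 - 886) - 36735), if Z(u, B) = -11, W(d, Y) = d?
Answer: 25692909703335/20513 ≈ 1.2525e+9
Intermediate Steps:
g(v, A) = 279 - 9*A (g(v, A) = -9*((40 + A) - 71) = -9*(-31 + A) = 279 - 9*A)
(-33395 + g(Z(-11, -2), 109))*((21004 + W(-4, -44))/(21399 - 886) - 36735) = (-33395 + (279 - 9*109))*((21004 - 4)/(21399 - 886) - 36735) = (-33395 + (279 - 981))*(21000/20513 - 36735) = (-33395 - 702)*(21000*(1/20513) - 36735) = -34097*(21000/20513 - 36735) = -34097*(-753524055/20513) = 25692909703335/20513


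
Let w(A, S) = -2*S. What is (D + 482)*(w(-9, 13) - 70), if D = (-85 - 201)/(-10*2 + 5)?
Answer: -240512/5 ≈ -48102.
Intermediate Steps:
D = 286/15 (D = -286/(-20 + 5) = -286/(-15) = -286*(-1/15) = 286/15 ≈ 19.067)
(D + 482)*(w(-9, 13) - 70) = (286/15 + 482)*(-2*13 - 70) = 7516*(-26 - 70)/15 = (7516/15)*(-96) = -240512/5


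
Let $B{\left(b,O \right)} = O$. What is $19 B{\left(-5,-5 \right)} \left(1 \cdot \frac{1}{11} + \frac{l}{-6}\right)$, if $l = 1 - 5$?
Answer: $- \frac{2375}{33} \approx -71.97$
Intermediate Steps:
$l = -4$ ($l = 1 - 5 = -4$)
$19 B{\left(-5,-5 \right)} \left(1 \cdot \frac{1}{11} + \frac{l}{-6}\right) = 19 \left(-5\right) \left(1 \cdot \frac{1}{11} - \frac{4}{-6}\right) = - 95 \left(1 \cdot \frac{1}{11} - - \frac{2}{3}\right) = - 95 \left(\frac{1}{11} + \frac{2}{3}\right) = \left(-95\right) \frac{25}{33} = - \frac{2375}{33}$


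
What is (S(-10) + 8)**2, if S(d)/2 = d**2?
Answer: 43264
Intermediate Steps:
S(d) = 2*d**2
(S(-10) + 8)**2 = (2*(-10)**2 + 8)**2 = (2*100 + 8)**2 = (200 + 8)**2 = 208**2 = 43264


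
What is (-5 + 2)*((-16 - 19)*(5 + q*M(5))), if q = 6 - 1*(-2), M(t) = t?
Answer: 4725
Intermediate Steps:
q = 8 (q = 6 + 2 = 8)
(-5 + 2)*((-16 - 19)*(5 + q*M(5))) = (-5 + 2)*((-16 - 19)*(5 + 8*5)) = -(-105)*(5 + 40) = -(-105)*45 = -3*(-1575) = 4725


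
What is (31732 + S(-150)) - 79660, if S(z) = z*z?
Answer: -25428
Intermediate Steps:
S(z) = z²
(31732 + S(-150)) - 79660 = (31732 + (-150)²) - 79660 = (31732 + 22500) - 79660 = 54232 - 79660 = -25428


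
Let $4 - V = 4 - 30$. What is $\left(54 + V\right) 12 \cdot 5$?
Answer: $5040$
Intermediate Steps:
$V = 30$ ($V = 4 - \left(4 - 30\right) = 4 - -26 = 4 + 26 = 30$)
$\left(54 + V\right) 12 \cdot 5 = \left(54 + 30\right) 12 \cdot 5 = 84 \cdot 60 = 5040$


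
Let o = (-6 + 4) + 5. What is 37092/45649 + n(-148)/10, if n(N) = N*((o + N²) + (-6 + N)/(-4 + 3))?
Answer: -74522446126/228245 ≈ -3.2650e+5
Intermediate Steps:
o = 3 (o = -2 + 5 = 3)
n(N) = N*(9 + N² - N) (n(N) = N*((3 + N²) + (-6 + N)/(-4 + 3)) = N*((3 + N²) + (-6 + N)/(-1)) = N*((3 + N²) + (-6 + N)*(-1)) = N*((3 + N²) + (6 - N)) = N*(9 + N² - N))
37092/45649 + n(-148)/10 = 37092/45649 - 148*(9 + (-148)² - 1*(-148))/10 = 37092*(1/45649) - 148*(9 + 21904 + 148)*(⅒) = 37092/45649 - 148*22061*(⅒) = 37092/45649 - 3265028*⅒ = 37092/45649 - 1632514/5 = -74522446126/228245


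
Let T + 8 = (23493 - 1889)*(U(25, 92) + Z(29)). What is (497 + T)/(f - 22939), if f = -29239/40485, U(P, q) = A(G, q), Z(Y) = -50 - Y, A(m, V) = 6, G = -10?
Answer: 9118396065/132673522 ≈ 68.728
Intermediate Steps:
U(P, q) = 6
f = -29239/40485 (f = -29239*1/40485 = -29239/40485 ≈ -0.72222)
T = -1577100 (T = -8 + (23493 - 1889)*(6 + (-50 - 1*29)) = -8 + 21604*(6 + (-50 - 29)) = -8 + 21604*(6 - 79) = -8 + 21604*(-73) = -8 - 1577092 = -1577100)
(497 + T)/(f - 22939) = (497 - 1577100)/(-29239/40485 - 22939) = -1576603/(-928714654/40485) = -1576603*(-40485/928714654) = 9118396065/132673522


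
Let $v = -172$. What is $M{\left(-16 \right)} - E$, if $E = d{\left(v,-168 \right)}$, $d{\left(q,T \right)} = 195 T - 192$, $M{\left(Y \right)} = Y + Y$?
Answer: $32920$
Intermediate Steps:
$M{\left(Y \right)} = 2 Y$
$d{\left(q,T \right)} = -192 + 195 T$
$E = -32952$ ($E = -192 + 195 \left(-168\right) = -192 - 32760 = -32952$)
$M{\left(-16 \right)} - E = 2 \left(-16\right) - -32952 = -32 + 32952 = 32920$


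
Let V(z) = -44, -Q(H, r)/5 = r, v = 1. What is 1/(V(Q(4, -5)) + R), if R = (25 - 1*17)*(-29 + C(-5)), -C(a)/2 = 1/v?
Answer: -1/292 ≈ -0.0034247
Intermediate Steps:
Q(H, r) = -5*r
C(a) = -2 (C(a) = -2/1 = -2*1 = -2)
R = -248 (R = (25 - 1*17)*(-29 - 2) = (25 - 17)*(-31) = 8*(-31) = -248)
1/(V(Q(4, -5)) + R) = 1/(-44 - 248) = 1/(-292) = -1/292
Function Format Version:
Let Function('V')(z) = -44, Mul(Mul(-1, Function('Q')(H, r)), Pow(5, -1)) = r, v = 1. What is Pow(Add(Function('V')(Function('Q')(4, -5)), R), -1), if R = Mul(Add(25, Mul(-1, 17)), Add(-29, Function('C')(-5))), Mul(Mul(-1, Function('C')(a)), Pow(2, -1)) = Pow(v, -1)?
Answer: Rational(-1, 292) ≈ -0.0034247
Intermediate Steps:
Function('Q')(H, r) = Mul(-5, r)
Function('C')(a) = -2 (Function('C')(a) = Mul(-2, Pow(1, -1)) = Mul(-2, 1) = -2)
R = -248 (R = Mul(Add(25, Mul(-1, 17)), Add(-29, -2)) = Mul(Add(25, -17), -31) = Mul(8, -31) = -248)
Pow(Add(Function('V')(Function('Q')(4, -5)), R), -1) = Pow(Add(-44, -248), -1) = Pow(-292, -1) = Rational(-1, 292)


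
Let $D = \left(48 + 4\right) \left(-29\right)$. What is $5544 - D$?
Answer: $7052$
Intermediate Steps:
$D = -1508$ ($D = 52 \left(-29\right) = -1508$)
$5544 - D = 5544 - -1508 = 5544 + 1508 = 7052$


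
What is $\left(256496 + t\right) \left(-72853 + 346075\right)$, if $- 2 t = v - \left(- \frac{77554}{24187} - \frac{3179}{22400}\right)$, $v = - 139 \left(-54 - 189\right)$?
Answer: $\frac{35468519624079839397}{541788800} \approx 6.5466 \cdot 10^{10}$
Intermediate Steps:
$v = 33777$ ($v = \left(-139\right) \left(-243\right) = 33777$)
$t = - \frac{18301814397673}{1083577600}$ ($t = - \frac{33777 - \left(- \frac{77554}{24187} - \frac{3179}{22400}\right)}{2} = - \frac{33777 - - \frac{1814100073}{541788800}}{2} = - \frac{33777 + \left(\frac{3179}{22400} + \frac{77554}{24187}\right)}{2} = - \frac{33777 + \frac{1814100073}{541788800}}{2} = \left(- \frac{1}{2}\right) \frac{18301814397673}{541788800} = - \frac{18301814397673}{1083577600} \approx -16890.0$)
$\left(256496 + t\right) \left(-72853 + 346075\right) = \left(256496 - \frac{18301814397673}{1083577600}\right) \left(-72853 + 346075\right) = \frac{259631505691927}{1083577600} \cdot 273222 = \frac{35468519624079839397}{541788800}$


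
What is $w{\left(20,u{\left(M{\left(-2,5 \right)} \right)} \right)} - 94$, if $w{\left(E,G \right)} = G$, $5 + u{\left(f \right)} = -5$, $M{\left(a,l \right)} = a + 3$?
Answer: $-104$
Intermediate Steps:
$M{\left(a,l \right)} = 3 + a$
$u{\left(f \right)} = -10$ ($u{\left(f \right)} = -5 - 5 = -10$)
$w{\left(20,u{\left(M{\left(-2,5 \right)} \right)} \right)} - 94 = -10 - 94 = -104$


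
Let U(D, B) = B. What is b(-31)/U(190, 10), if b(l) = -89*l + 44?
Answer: 2803/10 ≈ 280.30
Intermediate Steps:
b(l) = 44 - 89*l
b(-31)/U(190, 10) = (44 - 89*(-31))/10 = (44 + 2759)*(⅒) = 2803*(⅒) = 2803/10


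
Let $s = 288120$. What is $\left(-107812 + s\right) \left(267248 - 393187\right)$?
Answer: $-22707809212$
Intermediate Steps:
$\left(-107812 + s\right) \left(267248 - 393187\right) = \left(-107812 + 288120\right) \left(267248 - 393187\right) = 180308 \left(-125939\right) = -22707809212$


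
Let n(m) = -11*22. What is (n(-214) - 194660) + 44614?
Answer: -150288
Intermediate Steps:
n(m) = -242
(n(-214) - 194660) + 44614 = (-242 - 194660) + 44614 = -194902 + 44614 = -150288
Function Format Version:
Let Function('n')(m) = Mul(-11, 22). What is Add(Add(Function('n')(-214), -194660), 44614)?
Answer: -150288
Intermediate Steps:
Function('n')(m) = -242
Add(Add(Function('n')(-214), -194660), 44614) = Add(Add(-242, -194660), 44614) = Add(-194902, 44614) = -150288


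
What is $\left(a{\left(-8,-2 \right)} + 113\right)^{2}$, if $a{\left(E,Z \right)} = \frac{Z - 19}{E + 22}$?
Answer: $\frac{49729}{4} \approx 12432.0$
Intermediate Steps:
$a{\left(E,Z \right)} = \frac{-19 + Z}{22 + E}$
$\left(a{\left(-8,-2 \right)} + 113\right)^{2} = \left(\frac{-19 - 2}{22 - 8} + 113\right)^{2} = \left(\frac{1}{14} \left(-21\right) + 113\right)^{2} = \left(- \frac{3}{2} + 113\right)^{2} = \left(\frac{223}{2}\right)^{2} = \frac{49729}{4}$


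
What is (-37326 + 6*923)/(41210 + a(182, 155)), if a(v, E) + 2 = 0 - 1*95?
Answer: -31788/41113 ≈ -0.77319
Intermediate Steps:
a(v, E) = -97 (a(v, E) = -2 + (0 - 1*95) = -2 + (0 - 95) = -2 - 95 = -97)
(-37326 + 6*923)/(41210 + a(182, 155)) = (-37326 + 6*923)/(41210 - 97) = (-37326 + 5538)/41113 = -31788*1/41113 = -31788/41113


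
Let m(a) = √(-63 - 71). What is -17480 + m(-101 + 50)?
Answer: -17480 + I*√134 ≈ -17480.0 + 11.576*I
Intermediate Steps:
m(a) = I*√134 (m(a) = √(-134) = I*√134)
-17480 + m(-101 + 50) = -17480 + I*√134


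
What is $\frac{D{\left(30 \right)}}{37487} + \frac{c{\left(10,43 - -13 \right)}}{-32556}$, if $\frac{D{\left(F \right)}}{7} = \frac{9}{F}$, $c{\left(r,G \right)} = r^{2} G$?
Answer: $- \frac{524647081}{3051066930} \approx -0.17196$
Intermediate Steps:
$c{\left(r,G \right)} = G r^{2}$
$D{\left(F \right)} = \frac{63}{F}$ ($D{\left(F \right)} = 7 \frac{9}{F} = \frac{63}{F}$)
$\frac{D{\left(30 \right)}}{37487} + \frac{c{\left(10,43 - -13 \right)}}{-32556} = \frac{63 \cdot \frac{1}{30}}{37487} + \frac{\left(43 - -13\right) 10^{2}}{-32556} = 63 \cdot \frac{1}{30} \cdot \frac{1}{37487} + \left(43 + 13\right) 100 \left(- \frac{1}{32556}\right) = \frac{21}{10} \cdot \frac{1}{37487} + 56 \cdot 100 \left(- \frac{1}{32556}\right) = \frac{21}{374870} + 5600 \left(- \frac{1}{32556}\right) = \frac{21}{374870} - \frac{1400}{8139} = - \frac{524647081}{3051066930}$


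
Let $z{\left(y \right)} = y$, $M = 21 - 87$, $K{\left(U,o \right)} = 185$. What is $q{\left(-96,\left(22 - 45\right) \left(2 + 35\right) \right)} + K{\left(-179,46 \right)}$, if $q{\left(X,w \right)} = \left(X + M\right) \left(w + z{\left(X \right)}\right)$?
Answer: $153599$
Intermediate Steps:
$M = -66$ ($M = 21 - 87 = -66$)
$q{\left(X,w \right)} = \left(-66 + X\right) \left(X + w\right)$ ($q{\left(X,w \right)} = \left(X - 66\right) \left(w + X\right) = \left(-66 + X\right) \left(X + w\right)$)
$q{\left(-96,\left(22 - 45\right) \left(2 + 35\right) \right)} + K{\left(-179,46 \right)} = \left(\left(-96\right)^{2} - -6336 - 66 \left(22 - 45\right) \left(2 + 35\right) - 96 \left(22 - 45\right) \left(2 + 35\right)\right) + 185 = \left(9216 + 6336 - 66 \left(\left(-23\right) 37\right) - 96 \left(\left(-23\right) 37\right)\right) + 185 = \left(9216 + 6336 - -56166 - -81696\right) + 185 = \left(9216 + 6336 + 56166 + 81696\right) + 185 = 153414 + 185 = 153599$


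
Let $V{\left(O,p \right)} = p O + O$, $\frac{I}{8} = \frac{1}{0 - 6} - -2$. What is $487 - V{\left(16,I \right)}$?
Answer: $\frac{709}{3} \approx 236.33$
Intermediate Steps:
$I = \frac{44}{3}$ ($I = 8 \left(\frac{1}{0 - 6} - -2\right) = 8 \left(\frac{1}{-6} + 2\right) = 8 \left(- \frac{1}{6} + 2\right) = 8 \cdot \frac{11}{6} = \frac{44}{3} \approx 14.667$)
$V{\left(O,p \right)} = O + O p$ ($V{\left(O,p \right)} = O p + O = O + O p$)
$487 - V{\left(16,I \right)} = 487 - 16 \left(1 + \frac{44}{3}\right) = 487 - 16 \cdot \frac{47}{3} = 487 - \frac{752}{3} = \frac{709}{3}$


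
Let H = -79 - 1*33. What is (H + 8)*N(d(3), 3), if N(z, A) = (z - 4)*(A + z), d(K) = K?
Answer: 624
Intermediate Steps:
H = -112 (H = -79 - 33 = -112)
N(z, A) = (-4 + z)*(A + z)
(H + 8)*N(d(3), 3) = (-112 + 8)*(3² - 4*3 - 4*3 + 3*3) = -104*(9 - 12 - 12 + 9) = -104*(-6) = 624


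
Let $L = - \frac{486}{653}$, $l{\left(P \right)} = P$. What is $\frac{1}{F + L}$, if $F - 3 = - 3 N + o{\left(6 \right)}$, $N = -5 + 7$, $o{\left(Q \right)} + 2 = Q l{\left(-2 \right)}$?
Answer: $- \frac{653}{11587} \approx -0.056356$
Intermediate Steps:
$o{\left(Q \right)} = -2 - 2 Q$ ($o{\left(Q \right)} = -2 + Q \left(-2\right) = -2 - 2 Q$)
$N = 2$
$L = - \frac{486}{653}$ ($L = \left(-486\right) \frac{1}{653} = - \frac{486}{653} \approx -0.74426$)
$F = -17$ ($F = 3 - 20 = -17$)
$\frac{1}{F + L} = \frac{1}{-17 - \frac{486}{653}} = \frac{1}{- \frac{11587}{653}} = - \frac{653}{11587}$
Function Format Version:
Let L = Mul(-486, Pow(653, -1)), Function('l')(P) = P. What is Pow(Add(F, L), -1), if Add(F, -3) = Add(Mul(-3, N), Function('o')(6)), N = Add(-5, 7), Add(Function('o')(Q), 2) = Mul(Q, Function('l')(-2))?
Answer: Rational(-653, 11587) ≈ -0.056356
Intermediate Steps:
Function('o')(Q) = Add(-2, Mul(-2, Q)) (Function('o')(Q) = Add(-2, Mul(Q, -2)) = Add(-2, Mul(-2, Q)))
N = 2
L = Rational(-486, 653) (L = Mul(-486, Rational(1, 653)) = Rational(-486, 653) ≈ -0.74426)
F = -17 (F = Add(3, Add(Mul(-3, 2), Add(-2, Mul(-2, 6)))) = Add(3, Add(-6, Add(-2, -12))) = Add(3, Add(-6, -14)) = Add(3, -20) = -17)
Pow(Add(F, L), -1) = Pow(Add(-17, Rational(-486, 653)), -1) = Pow(Rational(-11587, 653), -1) = Rational(-653, 11587)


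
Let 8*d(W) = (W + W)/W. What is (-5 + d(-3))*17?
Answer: -323/4 ≈ -80.750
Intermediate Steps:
d(W) = ¼ (d(W) = ((W + W)/W)/8 = ((2*W)/W)/8 = (⅛)*2 = ¼)
(-5 + d(-3))*17 = (-5 + ¼)*17 = -19/4*17 = -323/4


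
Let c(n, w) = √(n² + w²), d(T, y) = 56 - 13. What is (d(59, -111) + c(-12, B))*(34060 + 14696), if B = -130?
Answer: 2096508 + 97512*√4261 ≈ 8.4617e+6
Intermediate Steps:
d(T, y) = 43
(d(59, -111) + c(-12, B))*(34060 + 14696) = (43 + √((-12)² + (-130)²))*(34060 + 14696) = (43 + √(144 + 16900))*48756 = (43 + √17044)*48756 = (43 + 2*√4261)*48756 = 2096508 + 97512*√4261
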